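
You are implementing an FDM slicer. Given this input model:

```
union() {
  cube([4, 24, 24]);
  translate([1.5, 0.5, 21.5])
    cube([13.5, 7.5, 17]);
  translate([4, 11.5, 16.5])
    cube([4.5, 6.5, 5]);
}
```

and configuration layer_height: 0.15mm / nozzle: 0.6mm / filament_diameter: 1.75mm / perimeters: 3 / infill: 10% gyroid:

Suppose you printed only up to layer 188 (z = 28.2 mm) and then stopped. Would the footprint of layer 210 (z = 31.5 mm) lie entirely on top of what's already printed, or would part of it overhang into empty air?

Compare the two slices. At z = 28.2: the cube is absent (z outside [0, 24]); the cube at (1.5, 0.5) is present — its section is the full 13.5×7.5 rectangle (area 101.25 mm²); the cube at (4, 11.5) is not intersected at this z (z outside [16.5, 21.5]); Combining (union): only the 13.5×7.5 cube at (1.5, 0.5) is present, so the union is just that shape — area = 101.25 mm². At z = 31.5: the cube is absent (z outside [0, 24]); the cube at (1.5, 0.5) is present — its section is the full 13.5×7.5 rectangle (area 101.25 mm²); the cube at (4, 11.5) is absent (z outside [16.5, 21.5]); Combining (union): only the 13.5×7.5 cube at (1.5, 0.5) is present, so the union is just that shape — area = 101.25 mm². Checking containment: the cross-section at z = 31.5 is a subset of the cross-section at z = 28.2.

entirely on top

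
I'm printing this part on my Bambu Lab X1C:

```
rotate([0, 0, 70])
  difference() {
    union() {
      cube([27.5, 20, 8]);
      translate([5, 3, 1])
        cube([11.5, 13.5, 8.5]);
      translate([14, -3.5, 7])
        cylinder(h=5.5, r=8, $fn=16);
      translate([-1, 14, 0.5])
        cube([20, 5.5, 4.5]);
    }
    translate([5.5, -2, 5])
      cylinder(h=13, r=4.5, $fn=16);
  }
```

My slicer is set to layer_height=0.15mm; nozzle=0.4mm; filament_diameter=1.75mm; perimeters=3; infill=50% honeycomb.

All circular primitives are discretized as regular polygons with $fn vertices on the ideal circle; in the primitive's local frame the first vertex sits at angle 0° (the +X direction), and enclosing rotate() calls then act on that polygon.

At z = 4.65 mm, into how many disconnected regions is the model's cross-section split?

1

At z = 4.65 mm: the cube is present — its section is the full 27.5×20 rectangle; the cube at (5, 3) (footprint 11.5×13.5) is included at this height; the cylinder at (14, -3.5) is not intersected at this z (z outside [7, 12.5]); the cube at (-1, 14) is present — its section is the full 20×5.5 rectangle; Taking the union: the regions partially overlap (shared area 259.75 mm²), so overlapping operands fuse into one piece — 1 connected region; the cylinder at (5.5, -2) is absent (z outside [5, 18]); Subtracting the remaining from the first: none of the subtracted shapes is present at this height, so that combined region is unchanged — 1 connected region; (rotated 70° about Z; rotation is an isometry so areas/perimeters/island counts are preserved). The result has 1 disconnected region.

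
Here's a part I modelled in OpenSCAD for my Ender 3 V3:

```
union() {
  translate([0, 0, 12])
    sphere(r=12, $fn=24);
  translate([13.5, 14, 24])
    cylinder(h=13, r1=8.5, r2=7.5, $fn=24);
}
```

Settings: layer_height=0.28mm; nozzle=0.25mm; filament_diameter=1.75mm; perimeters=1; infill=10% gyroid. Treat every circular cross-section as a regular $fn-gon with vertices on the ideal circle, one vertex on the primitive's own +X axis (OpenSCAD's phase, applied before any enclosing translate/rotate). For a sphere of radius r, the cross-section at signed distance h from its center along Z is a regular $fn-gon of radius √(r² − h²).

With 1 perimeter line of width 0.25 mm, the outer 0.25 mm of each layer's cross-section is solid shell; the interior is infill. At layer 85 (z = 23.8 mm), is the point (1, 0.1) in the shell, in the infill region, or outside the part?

infill

At z = 23.8 mm: the sphere: section is a regular 24-gon, circumradius = √(r²−h²) = √(12²−11.8²) = 2.182; the cone at (13.5, 14) is not intersected at this z (z outside [24, 37]); Combining (union): only the r=12 sphere is present, so the union is just that shape — 1 connected region. Overall, the cross-section is a single solid region. The nearest boundary edge runs (2.18, 0.00)→(2.11, 0.56); distance from the point to it = 1.16 mm. The point is inside the cross-section and 1.16 mm from the nearest boundary — more than the 0.25 mm shell width (1 × 0.25), so it's in the infill interior.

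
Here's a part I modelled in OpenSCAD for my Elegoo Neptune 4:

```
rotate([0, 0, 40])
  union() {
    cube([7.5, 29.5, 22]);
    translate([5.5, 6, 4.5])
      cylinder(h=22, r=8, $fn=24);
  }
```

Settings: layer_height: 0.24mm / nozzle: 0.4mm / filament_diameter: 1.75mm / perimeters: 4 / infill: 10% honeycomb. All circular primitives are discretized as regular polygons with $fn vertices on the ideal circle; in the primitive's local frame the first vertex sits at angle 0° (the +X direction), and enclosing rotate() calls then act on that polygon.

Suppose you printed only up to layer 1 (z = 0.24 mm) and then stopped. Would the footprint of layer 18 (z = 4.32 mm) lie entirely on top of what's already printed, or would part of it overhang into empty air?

entirely on top

Compare the two slices. At z = 0.24: the 7.5×29.5 cube contributes its full rectangle (area 221.25 mm²); the cylinder at (5.5, 6) is absent (z outside [4.5, 26.5]); Merging all regions: only the 7.5×29.5 cube is present, so the union is just that shape — area = 221.25 mm²; (rotated 40° about Z; rotation is an isometry so areas/perimeters/island counts are preserved). At z = 4.32: the cube is present — its section is the full 7.5×29.5 rectangle (area 221.25 mm²); the cylinder at (5.5, 6) does not reach this height (z outside [4.5, 26.5]); Taking the union: only the 7.5×29.5 cube is present, so the union is just that shape — area = 221.25 mm²; (rotated 40° about Z; rotation is an isometry so areas/perimeters/island counts are preserved). Checking containment: the cross-section at z = 4.32 is a subset of the cross-section at z = 0.24.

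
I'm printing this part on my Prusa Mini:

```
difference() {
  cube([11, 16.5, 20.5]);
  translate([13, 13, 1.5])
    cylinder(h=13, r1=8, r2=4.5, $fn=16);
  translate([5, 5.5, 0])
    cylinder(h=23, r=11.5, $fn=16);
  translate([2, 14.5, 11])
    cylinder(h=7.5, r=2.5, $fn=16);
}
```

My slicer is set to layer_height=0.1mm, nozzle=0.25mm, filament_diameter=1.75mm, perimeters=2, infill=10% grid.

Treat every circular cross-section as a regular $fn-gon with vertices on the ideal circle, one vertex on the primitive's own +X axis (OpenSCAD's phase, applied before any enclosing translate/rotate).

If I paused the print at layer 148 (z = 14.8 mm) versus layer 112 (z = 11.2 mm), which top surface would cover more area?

Layer 148 (z = 14.8): the cube is present — its section is the full 11×16.5 rectangle (area 181.50 mm²); the cone at (13, 13) is absent (z outside [1.5, 14.5]); the cylinder at (5, 5.5): section is a regular 16-gon, circumradius r=11.5 (area = (16/2)·11.500²·sin(360°/16) = 404.88 mm²); the r=2.5 cylinder at (2, 14.5) contributes a regular 16-gon of circumradius 2.5 (area = (16/2)·2.500²·sin(360°/16) = 19.13 mm²); Taking the first minus the rest: starting from the 11×16.5 cube (181.50 mm²), the r=11.5 cylinder at (5, 5.5) partially overlaps it — only the 178.99 mm² overlap (of its 404.88 mm²) is removed, clipping the outline; the r=2.5 cylinder at (2, 14.5) partially overlaps it — only the 0.56 mm² overlap (of its 19.13 mm²) is removed, clipping the outline — area = 1.94 mm². So its area = 1.94 mm². Layer 112 (z = 11.2): the 11×16.5 cube contributes its full rectangle (area 181.50 mm²); the cone at (13, 13) contributes a regular 16-gon of circumradius 5.388 (interpolated between r1=8 and r2=4.5 at t=0.746) (area = (16/2)·5.388²·sin(360°/16) = 88.89 mm²); the r=11.5 cylinder at (5, 5.5) contributes a regular 16-gon of circumradius 11.5 (area = (16/2)·11.500²·sin(360°/16) = 404.88 mm²); the r=2.5 cylinder at (2, 14.5) contributes a regular 16-gon of circumradius 2.5 (area = (16/2)·2.500²·sin(360°/16) = 19.13 mm²); Taking the first minus the rest: starting from the 11×16.5 cube (181.50 mm²), the cone at (13, 13) partially overlaps it — only the 22.00 mm² overlap (of its 88.89 mm²) is removed, clipping the outline; the r=11.5 cylinder at (5, 5.5) partially overlaps it — only the 158.61 mm² overlap (of its 404.88 mm²) is removed, clipping the outline; the r=2.5 cylinder at (2, 14.5) partially overlaps it — only the 0.56 mm² overlap (of its 19.13 mm²) is removed, clipping the outline — area = 0.32 mm². So its area = 0.32 mm². Layer 148 is larger (1.94 vs 0.32 mm²).

layer 148 (z = 14.8 mm)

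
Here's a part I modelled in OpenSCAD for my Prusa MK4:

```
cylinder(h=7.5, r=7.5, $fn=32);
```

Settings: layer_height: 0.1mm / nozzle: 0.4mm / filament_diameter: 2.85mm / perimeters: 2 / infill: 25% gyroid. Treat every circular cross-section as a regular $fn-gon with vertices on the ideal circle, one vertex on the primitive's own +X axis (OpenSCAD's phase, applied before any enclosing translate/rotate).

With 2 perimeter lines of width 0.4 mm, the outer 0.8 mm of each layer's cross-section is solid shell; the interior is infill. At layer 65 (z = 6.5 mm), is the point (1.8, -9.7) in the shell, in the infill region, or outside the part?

outside

At z = 6.5 mm: the r=7.5 cylinder contributes a regular 32-gon of circumradius 7.5. Overall, the cross-section is a single solid region. The nearest boundary edge runs (-0.00, -7.50)→(1.46, -7.36); distance from the point to it = 2.37 mm. The point is not inside any of the regions above, so it lies outside the cross-section (2.37 mm from the nearest boundary).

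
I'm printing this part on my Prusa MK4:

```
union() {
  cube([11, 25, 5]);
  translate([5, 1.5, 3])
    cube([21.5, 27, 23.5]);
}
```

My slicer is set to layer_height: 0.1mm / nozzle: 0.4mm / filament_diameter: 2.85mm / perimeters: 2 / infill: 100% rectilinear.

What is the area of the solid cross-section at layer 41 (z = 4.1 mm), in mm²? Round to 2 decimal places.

At z = 4.1 mm: the cube (footprint 11×25) is included at this height (area 275.00 mm²); the 21.5×27 cube at (5, 1.5) contributes its full rectangle (area 580.50 mm²); Merging all regions: the regions partially overlap — summed areas 855.50 mm² minus the doubly-counted overlap 141.00 mm² gives 714.50 mm² — area = 714.50 mm². Overall, the cross-section is a single solid region. Net area = 714.50 mm².

714.50 mm²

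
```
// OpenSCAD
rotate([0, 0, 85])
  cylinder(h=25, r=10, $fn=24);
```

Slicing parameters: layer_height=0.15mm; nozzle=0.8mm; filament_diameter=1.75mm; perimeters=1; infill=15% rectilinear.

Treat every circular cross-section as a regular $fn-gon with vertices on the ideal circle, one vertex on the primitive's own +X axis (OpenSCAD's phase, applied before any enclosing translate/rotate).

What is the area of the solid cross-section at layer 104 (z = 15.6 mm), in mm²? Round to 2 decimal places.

At z = 15.6 mm: the cylinder: section is a regular 24-gon, circumradius r=10 (area = (24/2)·10.000²·sin(360°/24) = 310.58 mm²); (whole slice rotated 85° about Z — lengths, areas and connectivity unchanged). Overall, the cross-section is a single solid region. Net area = 310.58 mm².

310.58 mm²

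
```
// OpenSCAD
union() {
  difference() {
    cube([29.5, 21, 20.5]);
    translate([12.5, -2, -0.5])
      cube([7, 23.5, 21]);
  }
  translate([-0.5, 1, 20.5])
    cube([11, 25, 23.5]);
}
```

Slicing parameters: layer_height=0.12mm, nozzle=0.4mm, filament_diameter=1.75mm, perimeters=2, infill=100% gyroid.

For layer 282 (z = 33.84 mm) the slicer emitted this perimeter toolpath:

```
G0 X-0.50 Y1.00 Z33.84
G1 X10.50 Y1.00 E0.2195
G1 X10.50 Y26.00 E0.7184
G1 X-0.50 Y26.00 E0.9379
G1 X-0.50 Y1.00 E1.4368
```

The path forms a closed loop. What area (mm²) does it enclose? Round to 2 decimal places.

Apply the shoelace formula to the sequence of (X, Y) vertices; enclosed area = 275.00 mm².

275.00 mm²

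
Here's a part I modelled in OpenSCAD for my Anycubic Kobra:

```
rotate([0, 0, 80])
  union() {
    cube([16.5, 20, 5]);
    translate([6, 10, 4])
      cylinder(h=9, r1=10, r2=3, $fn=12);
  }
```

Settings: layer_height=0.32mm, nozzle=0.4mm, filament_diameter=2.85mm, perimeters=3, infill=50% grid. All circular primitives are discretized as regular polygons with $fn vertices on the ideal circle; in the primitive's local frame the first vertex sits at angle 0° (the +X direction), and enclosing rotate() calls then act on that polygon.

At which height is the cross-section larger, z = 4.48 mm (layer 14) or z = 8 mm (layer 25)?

Layer 14 (z = 4.48): the cube (footprint 16.5×20) is included at this height (area 330.00 mm²); the cone at (6, 10): at t=0.053 of its height the radius interpolates to r₁+(r₂−r₁)t = 9.627, giving a regular 12-gon of that circumradius (area = (12/2)·9.627²·sin(360°/12) = 278.02 mm²); Merging all regions: the regions partially overlap — summed areas 608.02 mm² minus the doubly-counted overlap 243.85 mm² gives 364.17 mm² — area = 364.17 mm²; (whole slice rotated 80° about Z — lengths, areas and connectivity unchanged). So its area = 364.17 mm². Layer 25 (z = 8): the cube does not reach this height (z outside [0, 5]); the cone at (6, 10) contributes a regular 12-gon of circumradius 6.889 (interpolated between r1=10 and r2=3 at t=0.444) (area = (12/2)·6.889²·sin(360°/12) = 142.37 mm²); Combining (union): only the cone at (6, 10) is present, so the union is just that shape — area = 142.37 mm²; (whole slice rotated 80° about Z — lengths, areas and connectivity unchanged). So its area = 142.37 mm². Layer 14 is larger (364.17 vs 142.37 mm²).

layer 14 (z = 4.48 mm)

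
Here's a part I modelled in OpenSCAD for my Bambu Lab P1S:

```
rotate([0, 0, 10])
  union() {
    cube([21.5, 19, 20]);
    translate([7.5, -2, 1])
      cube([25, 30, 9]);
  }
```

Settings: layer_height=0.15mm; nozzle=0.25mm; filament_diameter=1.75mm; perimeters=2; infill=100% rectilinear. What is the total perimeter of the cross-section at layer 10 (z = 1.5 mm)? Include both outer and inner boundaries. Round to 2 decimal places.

125.00 mm

At z = 1.5 mm: the 21.5×19 cube contributes its full rectangle (perimeter 81.00 mm); the cube at (7.5, -2) (footprint 25×30) is included at this height (perimeter 110.00 mm); Merging all regions: the regions partially overlap (shared area 266.00 mm²), so the edge portions inside another operand are dropped and the merged outline is re-measured after clipping — boundary = 125.00 mm; (rotated 10° about Z; rotation is an isometry so areas/perimeters/island counts are preserved). Overall, the cross-section is a single solid region. Total boundary length (outer) = 125.00 mm.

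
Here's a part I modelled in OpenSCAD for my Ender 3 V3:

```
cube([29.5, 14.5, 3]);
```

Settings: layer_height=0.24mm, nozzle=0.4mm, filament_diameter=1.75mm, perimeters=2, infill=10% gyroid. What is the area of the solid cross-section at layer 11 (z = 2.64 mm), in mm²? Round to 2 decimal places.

427.75 mm²

At z = 2.64 mm: the cube (footprint 29.5×14.5) is included at this height (area 427.75 mm²). Overall, the cross-section is a single solid region. Net area = 427.75 mm².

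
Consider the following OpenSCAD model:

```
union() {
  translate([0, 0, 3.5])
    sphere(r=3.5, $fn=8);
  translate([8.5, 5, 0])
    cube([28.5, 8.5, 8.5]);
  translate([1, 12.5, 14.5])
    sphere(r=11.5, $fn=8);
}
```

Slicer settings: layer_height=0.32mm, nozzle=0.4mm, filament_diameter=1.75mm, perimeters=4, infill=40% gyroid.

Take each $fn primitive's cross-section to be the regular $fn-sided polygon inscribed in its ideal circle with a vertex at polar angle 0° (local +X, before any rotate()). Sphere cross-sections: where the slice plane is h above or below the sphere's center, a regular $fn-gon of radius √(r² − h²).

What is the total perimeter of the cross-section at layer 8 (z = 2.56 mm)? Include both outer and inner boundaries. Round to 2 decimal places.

At z = 2.56 mm: the sphere: section is a regular 8-gon, circumradius = √(r²−h²) = √(3.5²−0.94²) = 3.371 (perimeter = 2·8·3.371·sin(180°/8) = 20.64 mm); the cube at (8.5, 5) is present — its section is the full 28.5×8.5 rectangle (perimeter 74.00 mm); the sphere at (1, 12.5) is not intersected at this z (|z−center|=11.940 > r=11.5); Taking the union: the 2 present regions are separate (no shared area or edge), so areas and boundary lengths simply add and each stays a separate island — boundary = 94.64 mm. Overall, the cross-section has 2 separate islands. Total boundary length (outer) = 94.64 mm.

94.64 mm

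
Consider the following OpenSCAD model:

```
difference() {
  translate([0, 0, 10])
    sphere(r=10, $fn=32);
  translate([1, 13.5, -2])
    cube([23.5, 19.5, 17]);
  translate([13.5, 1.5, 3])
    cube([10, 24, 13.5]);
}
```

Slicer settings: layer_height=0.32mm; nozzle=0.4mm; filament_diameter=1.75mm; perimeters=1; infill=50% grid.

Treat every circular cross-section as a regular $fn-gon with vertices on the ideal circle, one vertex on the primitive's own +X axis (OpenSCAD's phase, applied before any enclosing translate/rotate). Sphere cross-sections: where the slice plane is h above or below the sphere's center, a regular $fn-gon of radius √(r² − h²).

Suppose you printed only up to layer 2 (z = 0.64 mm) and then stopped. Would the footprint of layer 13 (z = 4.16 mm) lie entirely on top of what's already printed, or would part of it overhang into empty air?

part overhangs

Compare the two slices. At z = 0.64: the r=10 sphere contributes a regular 32-gon of circumradius √(10²−9.36²) = 3.520 (area = (32/2)·3.520²·sin(360°/32) = 38.68 mm²); the cube at (1, 13.5) is present — its section is the full 23.5×19.5 rectangle (area 458.25 mm²); the cube at (13.5, 1.5) does not reach this height (z outside [3, 16.5]); Taking the first minus the rest: starting from the r=10 sphere (38.68 mm²), the 23.5×19.5 cube at (1, 13.5) misses the remaining region (no effect) — area = 38.68 mm². At z = 4.16: the sphere: section is a regular 32-gon, circumradius = √(r²−h²) = √(10²−5.84²) = 8.118 (area = (32/2)·8.118²·sin(360°/32) = 205.69 mm²); the cube at (1, 13.5) (footprint 23.5×19.5) is included at this height (area 458.25 mm²); the 10×24 cube at (13.5, 1.5) contributes its full rectangle (area 240.00 mm²); Taking the first minus the rest: starting from the r=10 sphere (205.69 mm²), the 23.5×19.5 cube at (1, 13.5) misses the remaining region (no effect); the 10×24 cube at (13.5, 1.5) misses the remaining region (no effect) — area = 205.69 mm². Checking containment: at z = 4.16 the cross-section extends beyond the z = 0.64 cross-section by about 167.01 mm².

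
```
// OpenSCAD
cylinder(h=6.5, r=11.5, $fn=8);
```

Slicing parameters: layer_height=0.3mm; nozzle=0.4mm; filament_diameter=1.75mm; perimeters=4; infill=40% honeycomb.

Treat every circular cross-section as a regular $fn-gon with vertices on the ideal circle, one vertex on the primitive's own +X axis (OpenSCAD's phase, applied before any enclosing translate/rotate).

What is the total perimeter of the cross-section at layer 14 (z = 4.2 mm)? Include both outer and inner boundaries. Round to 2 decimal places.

70.41 mm

At z = 4.2 mm: the r=11.5 cylinder gives a regular 8-gon of circumradius 11.5 (constant along its height) (perimeter = 2·8·11.500·sin(180°/8) = 70.41 mm). Overall, the cross-section is a single solid region. Total boundary length (outer) = 70.41 mm.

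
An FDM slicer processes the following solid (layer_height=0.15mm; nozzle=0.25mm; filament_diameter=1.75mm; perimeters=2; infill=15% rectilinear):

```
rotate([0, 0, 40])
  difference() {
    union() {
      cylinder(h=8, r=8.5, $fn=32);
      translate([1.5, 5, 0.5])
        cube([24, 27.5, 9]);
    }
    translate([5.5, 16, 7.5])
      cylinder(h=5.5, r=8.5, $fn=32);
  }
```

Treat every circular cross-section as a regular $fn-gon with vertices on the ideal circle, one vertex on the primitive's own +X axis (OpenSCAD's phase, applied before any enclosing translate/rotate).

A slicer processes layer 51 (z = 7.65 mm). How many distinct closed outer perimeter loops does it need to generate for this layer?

1

At z = 7.65 mm: the r=8.5 cylinder gives a regular 32-gon of circumradius 8.5 (constant along its height); the cube at (1.5, 5) (footprint 24×27.5) is included at this height; Taking the union: the regions partially overlap (shared area 11.48 mm²), so overlapping operands fuse into one piece — 1 connected region; the r=8.5 cylinder at (5.5, 16) gives a regular 32-gon of circumradius 8.5 (constant along its height); Taking the first minus the rest: starting from that combined region, the r=8.5 cylinder at (5.5, 16) partially overlaps it — only the 177.93 mm² overlap (of its 225.52 mm²) is removed, clipping the outline — 1 connected region; (rotated 40° about Z; rotation is an isometry so areas/perimeters/island counts are preserved). The result has 1 disconnected region.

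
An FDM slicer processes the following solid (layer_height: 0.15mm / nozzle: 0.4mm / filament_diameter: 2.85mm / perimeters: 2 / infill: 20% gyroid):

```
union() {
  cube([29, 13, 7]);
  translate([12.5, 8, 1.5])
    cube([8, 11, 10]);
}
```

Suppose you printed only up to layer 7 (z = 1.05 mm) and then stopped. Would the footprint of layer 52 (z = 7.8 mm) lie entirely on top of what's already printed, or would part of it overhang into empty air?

Compare the two slices. At z = 1.05: the cube is present — its section is the full 29×13 rectangle (area 377.00 mm²); the cube at (12.5, 8) is not intersected at this z (z outside [1.5, 11.5]); Combining (union): only the 29×13 cube is present, so the union is just that shape — area = 377.00 mm². At z = 7.8: the cube does not reach this height (z outside [0, 7]); the cube at (12.5, 8) (footprint 8×11) is included at this height (area 88.00 mm²); Combining (union): only the 8×11 cube at (12.5, 8) is present, so the union is just that shape — area = 88.00 mm². Checking containment: at z = 7.8 the cross-section extends beyond the z = 1.05 cross-section by about 48.00 mm².

part overhangs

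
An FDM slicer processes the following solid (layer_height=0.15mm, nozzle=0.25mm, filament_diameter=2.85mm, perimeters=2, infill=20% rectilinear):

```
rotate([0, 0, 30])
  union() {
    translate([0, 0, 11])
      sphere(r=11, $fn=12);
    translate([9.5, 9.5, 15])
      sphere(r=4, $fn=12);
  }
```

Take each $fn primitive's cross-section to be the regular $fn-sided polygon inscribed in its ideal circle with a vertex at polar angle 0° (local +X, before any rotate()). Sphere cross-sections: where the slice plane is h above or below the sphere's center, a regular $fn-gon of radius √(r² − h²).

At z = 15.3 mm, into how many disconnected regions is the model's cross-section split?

At z = 15.3 mm: the sphere: section is a regular 12-gon, circumradius = √(r²−h²) = √(11²−4.3²) = 10.125; the sphere at (9.5, 9.5): section is a regular 12-gon, circumradius = √(r²−h²) = √(4²−0.3²) = 3.989; Taking the union: the regions partially overlap (shared area 0.48 mm²), so overlapping operands fuse into one piece — 1 connected region; (rotated 30° about Z; rotation is an isometry so areas/perimeters/island counts are preserved). The result has 1 disconnected region.

1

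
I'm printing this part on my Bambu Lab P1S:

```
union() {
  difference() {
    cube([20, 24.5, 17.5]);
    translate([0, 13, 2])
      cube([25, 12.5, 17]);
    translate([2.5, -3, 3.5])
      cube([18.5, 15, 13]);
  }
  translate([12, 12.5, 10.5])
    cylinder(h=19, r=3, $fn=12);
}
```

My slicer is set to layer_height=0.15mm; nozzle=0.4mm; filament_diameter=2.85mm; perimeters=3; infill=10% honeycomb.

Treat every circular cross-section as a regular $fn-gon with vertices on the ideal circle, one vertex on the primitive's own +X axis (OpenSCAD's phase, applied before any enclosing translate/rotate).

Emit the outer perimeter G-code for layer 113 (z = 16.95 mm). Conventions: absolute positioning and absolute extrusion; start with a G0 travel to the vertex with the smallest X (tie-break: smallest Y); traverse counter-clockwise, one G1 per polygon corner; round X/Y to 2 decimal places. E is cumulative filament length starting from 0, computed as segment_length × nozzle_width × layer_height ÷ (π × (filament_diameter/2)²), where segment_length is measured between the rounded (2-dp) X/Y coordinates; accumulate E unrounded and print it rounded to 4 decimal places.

G0 X0.00 Y0.00 Z16.95
G1 X20.00 Y0.00 E0.1881
G1 X20.00 Y13.00 E0.3104
G1 X14.87 Y13.00 E0.3586
G1 X14.60 Y14.00 E0.3684
G1 X13.50 Y15.10 E0.3830
G1 X12.00 Y15.50 E0.3976
G1 X10.50 Y15.10 E0.4122
G1 X9.40 Y14.00 E0.4268
G1 X9.13 Y13.00 E0.4366
G1 X0.00 Y13.00 E0.5224
G1 X0.00 Y0.00 E0.6447

At z = 16.95 mm: the 20×24.5 cube contributes its full rectangle; the cube at (0, 13) is present — its section is the full 25×12.5 rectangle; the cube at (2.5, -3) is not intersected at this z (z outside [3.5, 16.5]); After the difference (first − rest): starting from the 20×24.5 cube, the 25×12.5 cube at (0, 13) partially overlaps it — only the 230.00 mm² overlap (of its 312.50 mm²) is removed, clipping the outline — 1 connected region; the r=3 cylinder at (12, 12.5) gives a regular 12-gon of circumradius 3 (constant along its height); Taking the union: the regions partially overlap (shared area 16.43 mm²), so overlapping operands fuse into one piece — 1 connected region. The outline is a single polygon with 11 vertices. Extrusion per mm of travel: 0.4 × 0.15 / (π × 1.425²) = 0.009405. Accumulating E over each segment gives final E = 0.6447.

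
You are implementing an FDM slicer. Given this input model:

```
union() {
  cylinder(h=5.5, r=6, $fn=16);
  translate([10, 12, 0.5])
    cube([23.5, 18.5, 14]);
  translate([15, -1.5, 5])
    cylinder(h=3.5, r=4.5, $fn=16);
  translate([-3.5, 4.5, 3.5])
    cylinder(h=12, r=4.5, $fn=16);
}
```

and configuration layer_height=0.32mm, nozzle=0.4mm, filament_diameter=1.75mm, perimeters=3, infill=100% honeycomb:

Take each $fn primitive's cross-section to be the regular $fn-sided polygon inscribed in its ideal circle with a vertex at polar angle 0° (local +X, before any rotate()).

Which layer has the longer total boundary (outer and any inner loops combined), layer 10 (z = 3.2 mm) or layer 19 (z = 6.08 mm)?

Layer 10 (z = 3.2): the cylinder: section is a regular 16-gon, circumradius r=6 (perimeter = 2·16·6.000·sin(180°/16) = 37.46 mm); the 23.5×18.5 cube at (10, 12) contributes its full rectangle (perimeter 84.00 mm); the cylinder at (15, -1.5) does not reach this height (z outside [5, 8.5]); the cylinder at (-3.5, 4.5) is not intersected at this z (z outside [3.5, 15.5]); Combining (union): the 2 present regions are separate (no shared area or edge), so areas and boundary lengths simply add and each stays a separate island — boundary = 121.46 mm. So its perimeter = 121.46 mm. Layer 19 (z = 6.08): the cylinder is not intersected at this z (z outside [0, 5.5]); the cube at (10, 12) (footprint 23.5×18.5) is included at this height (perimeter 84.00 mm); the r=4.5 cylinder at (15, -1.5) contributes a regular 16-gon of circumradius 4.5 (perimeter = 2·16·4.500·sin(180°/16) = 28.09 mm); the r=4.5 cylinder at (-3.5, 4.5) contributes a regular 16-gon of circumradius 4.5 (perimeter = 2·16·4.500·sin(180°/16) = 28.09 mm); Merging all regions: the 3 present regions are separate (no shared area or edge), so areas and boundary lengths simply add and each stays a separate island — boundary = 140.19 mm. So its perimeter = 140.19 mm. Layer 19 is larger (140.19 vs 121.46 mm).

layer 19 (z = 6.08 mm)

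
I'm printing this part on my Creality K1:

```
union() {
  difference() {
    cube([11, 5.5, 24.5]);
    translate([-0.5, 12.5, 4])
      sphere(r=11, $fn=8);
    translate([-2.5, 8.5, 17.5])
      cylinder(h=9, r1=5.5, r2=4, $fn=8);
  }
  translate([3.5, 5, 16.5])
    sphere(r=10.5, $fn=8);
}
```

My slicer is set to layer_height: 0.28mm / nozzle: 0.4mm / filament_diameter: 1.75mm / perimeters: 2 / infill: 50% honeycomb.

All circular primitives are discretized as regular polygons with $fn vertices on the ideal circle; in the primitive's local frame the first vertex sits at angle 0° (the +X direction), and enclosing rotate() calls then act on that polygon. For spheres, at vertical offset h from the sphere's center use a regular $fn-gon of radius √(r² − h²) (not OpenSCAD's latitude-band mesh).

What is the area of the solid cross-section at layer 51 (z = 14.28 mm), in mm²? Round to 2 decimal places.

At z = 14.28 mm: the cube (footprint 11×5.5) is included at this height (area 60.50 mm²); the r=11 sphere at (-0.5, 12.5) slices to a regular 8-gon of circumradius 3.914 (√(r²−h²) with h=10.28 from center) (area = (8/2)·3.914²·sin(360°/8) = 43.34 mm²); the cone at (-2.5, 8.5) is not intersected at this z (z outside [17.5, 26.5]); After the difference (first − rest): starting from the 11×5.5 cube (60.50 mm²), the r=11 sphere at (-0.5, 12.5) misses the remaining region (no effect) — area = 60.50 mm²; the r=10.5 sphere at (3.5, 5) slices to a regular 8-gon of circumradius 10.263 (√(r²−h²) with h=2.22 from center) (area = (8/2)·10.263²·sin(360°/8) = 297.89 mm²); Merging all regions: the result so far lies entirely inside the r=10.5 sphere at (3.5, 5), so the union is just the r=10.5 sphere at (3.5, 5) — area = 297.89 mm². Overall, the cross-section is a single solid region. Net area = 297.89 mm².

297.89 mm²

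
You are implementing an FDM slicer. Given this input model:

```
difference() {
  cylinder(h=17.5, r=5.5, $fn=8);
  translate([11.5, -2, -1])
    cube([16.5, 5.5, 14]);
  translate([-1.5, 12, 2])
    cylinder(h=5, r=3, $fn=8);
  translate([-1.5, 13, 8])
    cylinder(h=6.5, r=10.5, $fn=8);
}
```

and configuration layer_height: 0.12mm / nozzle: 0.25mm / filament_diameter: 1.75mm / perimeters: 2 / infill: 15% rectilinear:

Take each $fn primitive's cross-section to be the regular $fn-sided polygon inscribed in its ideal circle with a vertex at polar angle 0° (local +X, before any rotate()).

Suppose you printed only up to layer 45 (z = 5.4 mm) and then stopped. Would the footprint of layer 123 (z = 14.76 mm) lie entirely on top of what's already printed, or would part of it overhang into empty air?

Compare the two slices. At z = 5.4: the r=5.5 cylinder contributes a regular 8-gon of circumradius 5.5 (area = (8/2)·5.500²·sin(360°/8) = 85.56 mm²); the 16.5×5.5 cube at (11.5, -2) contributes its full rectangle (area 90.75 mm²); the r=3 cylinder at (-1.5, 12) gives a regular 8-gon of circumradius 3 (constant along its height) (area = (8/2)·3.000²·sin(360°/8) = 25.46 mm²); the cylinder at (-1.5, 13) is absent (z outside [8, 14.5]); After the difference (first − rest): starting from the r=5.5 cylinder (85.56 mm²), the 16.5×5.5 cube at (11.5, -2) misses the remaining region (no effect); the r=3 cylinder at (-1.5, 12) misses the remaining region (no effect) — area = 85.56 mm². At z = 14.76: the r=5.5 cylinder gives a regular 8-gon of circumradius 5.5 (constant along its height) (area = (8/2)·5.500²·sin(360°/8) = 85.56 mm²); the cube at (11.5, -2) does not reach this height (z outside [-1, 13]); the cylinder at (-1.5, 12) does not reach this height (z outside [2, 7]); the cylinder at (-1.5, 13) is absent (z outside [8, 14.5]); Subtracting the remaining from the first: none of the subtracted shapes is present at this height, so the r=5.5 cylinder is unchanged — area = 85.56 mm². Checking containment: the cross-section at z = 14.76 is a subset of the cross-section at z = 5.4.

entirely on top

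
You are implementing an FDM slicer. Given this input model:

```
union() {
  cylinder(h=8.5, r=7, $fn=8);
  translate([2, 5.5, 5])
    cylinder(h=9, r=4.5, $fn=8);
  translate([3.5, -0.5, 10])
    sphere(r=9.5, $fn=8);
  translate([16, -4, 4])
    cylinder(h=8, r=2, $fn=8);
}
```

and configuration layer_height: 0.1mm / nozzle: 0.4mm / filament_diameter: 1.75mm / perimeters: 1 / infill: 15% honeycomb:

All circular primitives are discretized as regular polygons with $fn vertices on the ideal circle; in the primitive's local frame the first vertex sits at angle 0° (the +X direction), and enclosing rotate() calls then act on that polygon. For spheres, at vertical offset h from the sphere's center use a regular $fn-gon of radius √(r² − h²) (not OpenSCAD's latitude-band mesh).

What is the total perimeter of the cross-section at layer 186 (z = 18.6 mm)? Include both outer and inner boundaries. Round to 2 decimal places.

24.71 mm

At z = 18.6 mm: the cylinder does not reach this height (z outside [0, 8.5]); the cylinder at (2, 5.5) does not reach this height (z outside [5, 14]); the r=9.5 sphere at (3.5, -0.5) slices to a regular 8-gon of circumradius 4.036 (√(r²−h²) with h=8.6 from center) (perimeter = 2·8·4.036·sin(180°/8) = 24.71 mm); the cylinder at (16, -4) does not reach this height (z outside [4, 12]); Taking the union: only the r=9.5 sphere at (3.5, -0.5) is present, so the union is just that shape — boundary = 24.71 mm. Overall, the cross-section is a single solid region. Total boundary length (outer) = 24.71 mm.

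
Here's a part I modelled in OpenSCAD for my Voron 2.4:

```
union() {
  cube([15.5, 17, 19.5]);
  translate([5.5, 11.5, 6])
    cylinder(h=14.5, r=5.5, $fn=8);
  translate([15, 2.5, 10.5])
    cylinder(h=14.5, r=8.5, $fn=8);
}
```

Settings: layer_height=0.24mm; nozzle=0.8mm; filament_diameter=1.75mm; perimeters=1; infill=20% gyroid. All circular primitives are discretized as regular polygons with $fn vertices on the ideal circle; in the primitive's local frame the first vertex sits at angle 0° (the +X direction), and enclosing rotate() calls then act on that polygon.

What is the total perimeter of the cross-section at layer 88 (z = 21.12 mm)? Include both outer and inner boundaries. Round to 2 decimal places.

At z = 21.12 mm: the cube does not reach this height (z outside [0, 19.5]); the cylinder at (5.5, 11.5) is absent (z outside [6, 20.5]); the cylinder at (15, 2.5): section is a regular 8-gon, circumradius r=8.5 (perimeter = 2·8·8.500·sin(180°/8) = 52.04 mm); Taking the union: only the r=8.5 cylinder at (15, 2.5) is present, so the union is just that shape — boundary = 52.04 mm. Overall, the cross-section is a single solid region. Total boundary length (outer) = 52.04 mm.

52.04 mm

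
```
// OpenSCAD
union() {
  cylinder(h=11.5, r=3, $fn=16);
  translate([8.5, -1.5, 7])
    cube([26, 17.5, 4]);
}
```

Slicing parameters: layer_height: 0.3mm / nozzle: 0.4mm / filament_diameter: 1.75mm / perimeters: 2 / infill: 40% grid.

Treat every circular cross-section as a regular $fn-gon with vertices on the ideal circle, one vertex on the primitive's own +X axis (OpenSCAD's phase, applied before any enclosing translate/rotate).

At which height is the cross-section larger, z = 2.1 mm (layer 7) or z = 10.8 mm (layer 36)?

Layer 7 (z = 2.1): the cylinder: section is a regular 16-gon, circumradius r=3 (area = (16/2)·3.000²·sin(360°/16) = 27.55 mm²); the cube at (8.5, -1.5) is absent (z outside [7, 11]); Merging all regions: only the r=3 cylinder is present, so the union is just that shape — area = 27.55 mm². So its area = 27.55 mm². Layer 36 (z = 10.8): the r=3 cylinder contributes a regular 16-gon of circumradius 3 (area = (16/2)·3.000²·sin(360°/16) = 27.55 mm²); the cube at (8.5, -1.5) (footprint 26×17.5) is included at this height (area 455.00 mm²); Combining (union): the 2 present regions are separate (no shared area or edge), so areas and boundary lengths simply add and each stays a separate island — area = 482.55 mm². So its area = 482.55 mm². Layer 36 is larger (482.55 vs 27.55 mm²).

layer 36 (z = 10.8 mm)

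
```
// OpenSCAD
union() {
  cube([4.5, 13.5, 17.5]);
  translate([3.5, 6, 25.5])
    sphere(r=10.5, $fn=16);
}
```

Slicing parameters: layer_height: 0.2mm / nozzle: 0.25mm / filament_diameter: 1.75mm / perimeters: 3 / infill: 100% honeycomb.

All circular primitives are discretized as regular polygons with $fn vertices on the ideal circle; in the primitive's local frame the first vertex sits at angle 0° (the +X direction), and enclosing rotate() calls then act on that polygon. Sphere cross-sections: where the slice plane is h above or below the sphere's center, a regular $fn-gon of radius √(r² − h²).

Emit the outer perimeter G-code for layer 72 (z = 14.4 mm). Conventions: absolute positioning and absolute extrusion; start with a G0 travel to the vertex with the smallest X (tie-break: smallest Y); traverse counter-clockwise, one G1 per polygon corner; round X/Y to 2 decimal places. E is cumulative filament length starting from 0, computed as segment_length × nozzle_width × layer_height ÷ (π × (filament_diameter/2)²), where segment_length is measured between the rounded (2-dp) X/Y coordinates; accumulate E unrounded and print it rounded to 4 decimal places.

At z = 14.4 mm: the cube (footprint 4.5×13.5) is included at this height; the sphere at (3.5, 6) is absent (|z−center|=11.100 > r=10.5); Taking the union: only the 4.5×13.5 cube is present, so the union is just that shape — 1 connected region. The outline is a single polygon with 4 vertices. Extrusion per mm of travel: 0.25 × 0.2 / (π × 0.875²) = 0.020788. Accumulating E over each segment gives final E = 0.7484.

G0 X0.00 Y0.00 Z14.40
G1 X4.50 Y0.00 E0.0935
G1 X4.50 Y13.50 E0.3742
G1 X0.00 Y13.50 E0.4677
G1 X0.00 Y0.00 E0.7484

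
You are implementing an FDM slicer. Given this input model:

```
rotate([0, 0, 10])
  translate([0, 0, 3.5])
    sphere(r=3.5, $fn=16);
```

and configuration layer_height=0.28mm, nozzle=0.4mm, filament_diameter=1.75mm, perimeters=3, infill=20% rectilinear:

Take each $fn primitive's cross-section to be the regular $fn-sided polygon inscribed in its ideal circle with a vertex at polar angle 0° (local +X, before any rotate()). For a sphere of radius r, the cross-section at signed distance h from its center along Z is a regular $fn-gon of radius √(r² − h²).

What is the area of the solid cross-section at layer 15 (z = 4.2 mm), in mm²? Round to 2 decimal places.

At z = 4.2 mm: the sphere: section is a regular 16-gon, circumradius = √(r²−h²) = √(3.5²−0.7²) = 3.429 (area = (16/2)·3.429²·sin(360°/16) = 36.00 mm²); (rotated 10° about Z; rotation is an isometry so areas/perimeters/island counts are preserved). Overall, the cross-section is a single solid region. Net area = 36.00 mm².

36.00 mm²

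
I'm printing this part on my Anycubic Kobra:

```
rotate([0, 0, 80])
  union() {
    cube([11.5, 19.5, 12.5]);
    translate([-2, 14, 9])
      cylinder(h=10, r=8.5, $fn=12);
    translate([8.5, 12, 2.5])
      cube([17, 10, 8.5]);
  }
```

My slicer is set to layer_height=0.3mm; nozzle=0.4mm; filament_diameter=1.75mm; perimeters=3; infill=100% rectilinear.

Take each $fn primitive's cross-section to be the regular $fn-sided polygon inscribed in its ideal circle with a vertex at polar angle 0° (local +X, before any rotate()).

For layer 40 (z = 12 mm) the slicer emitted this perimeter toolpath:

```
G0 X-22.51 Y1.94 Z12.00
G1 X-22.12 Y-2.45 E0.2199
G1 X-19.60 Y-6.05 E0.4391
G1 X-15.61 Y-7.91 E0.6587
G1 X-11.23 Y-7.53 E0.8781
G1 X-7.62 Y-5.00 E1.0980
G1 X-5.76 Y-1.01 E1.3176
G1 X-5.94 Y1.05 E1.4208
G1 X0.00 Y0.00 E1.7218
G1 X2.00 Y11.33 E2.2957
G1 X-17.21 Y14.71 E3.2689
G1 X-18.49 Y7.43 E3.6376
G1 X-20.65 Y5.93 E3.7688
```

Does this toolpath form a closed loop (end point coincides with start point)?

no

Start point (G0): (-22.51, 1.94). End point (last G1): the path does not return to the start — open.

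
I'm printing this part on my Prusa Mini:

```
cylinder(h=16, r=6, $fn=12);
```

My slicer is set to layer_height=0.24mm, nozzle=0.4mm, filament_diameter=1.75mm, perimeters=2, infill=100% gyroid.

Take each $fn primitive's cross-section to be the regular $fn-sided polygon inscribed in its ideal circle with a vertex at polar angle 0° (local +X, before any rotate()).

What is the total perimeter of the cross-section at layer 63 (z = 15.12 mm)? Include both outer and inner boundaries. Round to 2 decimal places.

At z = 15.12 mm: the r=6 cylinder contributes a regular 12-gon of circumradius 6 (perimeter = 2·12·6.000·sin(180°/12) = 37.27 mm). Overall, the cross-section is a single solid region. Total boundary length (outer) = 37.27 mm.

37.27 mm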